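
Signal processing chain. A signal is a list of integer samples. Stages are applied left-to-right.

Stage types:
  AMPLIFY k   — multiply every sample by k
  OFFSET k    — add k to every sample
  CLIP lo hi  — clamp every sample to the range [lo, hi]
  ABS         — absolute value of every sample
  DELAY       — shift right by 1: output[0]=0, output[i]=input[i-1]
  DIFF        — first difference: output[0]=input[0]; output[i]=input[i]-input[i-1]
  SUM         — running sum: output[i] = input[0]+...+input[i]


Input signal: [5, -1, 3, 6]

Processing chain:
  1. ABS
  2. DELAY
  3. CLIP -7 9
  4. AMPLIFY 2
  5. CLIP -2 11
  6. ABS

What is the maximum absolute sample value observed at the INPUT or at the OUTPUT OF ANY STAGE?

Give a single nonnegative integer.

Input: [5, -1, 3, 6] (max |s|=6)
Stage 1 (ABS): |5|=5, |-1|=1, |3|=3, |6|=6 -> [5, 1, 3, 6] (max |s|=6)
Stage 2 (DELAY): [0, 5, 1, 3] = [0, 5, 1, 3] -> [0, 5, 1, 3] (max |s|=5)
Stage 3 (CLIP -7 9): clip(0,-7,9)=0, clip(5,-7,9)=5, clip(1,-7,9)=1, clip(3,-7,9)=3 -> [0, 5, 1, 3] (max |s|=5)
Stage 4 (AMPLIFY 2): 0*2=0, 5*2=10, 1*2=2, 3*2=6 -> [0, 10, 2, 6] (max |s|=10)
Stage 5 (CLIP -2 11): clip(0,-2,11)=0, clip(10,-2,11)=10, clip(2,-2,11)=2, clip(6,-2,11)=6 -> [0, 10, 2, 6] (max |s|=10)
Stage 6 (ABS): |0|=0, |10|=10, |2|=2, |6|=6 -> [0, 10, 2, 6] (max |s|=10)
Overall max amplitude: 10

Answer: 10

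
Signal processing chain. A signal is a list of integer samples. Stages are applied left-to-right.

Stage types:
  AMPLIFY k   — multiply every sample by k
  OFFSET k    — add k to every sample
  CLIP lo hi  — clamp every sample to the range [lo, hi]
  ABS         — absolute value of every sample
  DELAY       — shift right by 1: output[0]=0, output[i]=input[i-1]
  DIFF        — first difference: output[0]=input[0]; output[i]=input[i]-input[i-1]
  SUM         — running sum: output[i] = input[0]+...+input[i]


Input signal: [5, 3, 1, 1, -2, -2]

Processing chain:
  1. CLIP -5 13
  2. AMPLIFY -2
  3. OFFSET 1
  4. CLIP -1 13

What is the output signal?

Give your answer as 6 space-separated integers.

Answer: -1 -1 -1 -1 5 5

Derivation:
Input: [5, 3, 1, 1, -2, -2]
Stage 1 (CLIP -5 13): clip(5,-5,13)=5, clip(3,-5,13)=3, clip(1,-5,13)=1, clip(1,-5,13)=1, clip(-2,-5,13)=-2, clip(-2,-5,13)=-2 -> [5, 3, 1, 1, -2, -2]
Stage 2 (AMPLIFY -2): 5*-2=-10, 3*-2=-6, 1*-2=-2, 1*-2=-2, -2*-2=4, -2*-2=4 -> [-10, -6, -2, -2, 4, 4]
Stage 3 (OFFSET 1): -10+1=-9, -6+1=-5, -2+1=-1, -2+1=-1, 4+1=5, 4+1=5 -> [-9, -5, -1, -1, 5, 5]
Stage 4 (CLIP -1 13): clip(-9,-1,13)=-1, clip(-5,-1,13)=-1, clip(-1,-1,13)=-1, clip(-1,-1,13)=-1, clip(5,-1,13)=5, clip(5,-1,13)=5 -> [-1, -1, -1, -1, 5, 5]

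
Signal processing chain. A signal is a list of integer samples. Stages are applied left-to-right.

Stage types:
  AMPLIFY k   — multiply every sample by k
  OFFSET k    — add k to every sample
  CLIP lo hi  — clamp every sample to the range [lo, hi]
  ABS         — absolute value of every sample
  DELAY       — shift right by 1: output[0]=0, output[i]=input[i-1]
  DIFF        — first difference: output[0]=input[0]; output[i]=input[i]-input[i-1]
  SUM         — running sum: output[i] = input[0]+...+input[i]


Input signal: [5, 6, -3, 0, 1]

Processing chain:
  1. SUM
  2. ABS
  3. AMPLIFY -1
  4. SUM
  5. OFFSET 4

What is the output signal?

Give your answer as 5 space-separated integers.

Input: [5, 6, -3, 0, 1]
Stage 1 (SUM): sum[0..0]=5, sum[0..1]=11, sum[0..2]=8, sum[0..3]=8, sum[0..4]=9 -> [5, 11, 8, 8, 9]
Stage 2 (ABS): |5|=5, |11|=11, |8|=8, |8|=8, |9|=9 -> [5, 11, 8, 8, 9]
Stage 3 (AMPLIFY -1): 5*-1=-5, 11*-1=-11, 8*-1=-8, 8*-1=-8, 9*-1=-9 -> [-5, -11, -8, -8, -9]
Stage 4 (SUM): sum[0..0]=-5, sum[0..1]=-16, sum[0..2]=-24, sum[0..3]=-32, sum[0..4]=-41 -> [-5, -16, -24, -32, -41]
Stage 5 (OFFSET 4): -5+4=-1, -16+4=-12, -24+4=-20, -32+4=-28, -41+4=-37 -> [-1, -12, -20, -28, -37]

Answer: -1 -12 -20 -28 -37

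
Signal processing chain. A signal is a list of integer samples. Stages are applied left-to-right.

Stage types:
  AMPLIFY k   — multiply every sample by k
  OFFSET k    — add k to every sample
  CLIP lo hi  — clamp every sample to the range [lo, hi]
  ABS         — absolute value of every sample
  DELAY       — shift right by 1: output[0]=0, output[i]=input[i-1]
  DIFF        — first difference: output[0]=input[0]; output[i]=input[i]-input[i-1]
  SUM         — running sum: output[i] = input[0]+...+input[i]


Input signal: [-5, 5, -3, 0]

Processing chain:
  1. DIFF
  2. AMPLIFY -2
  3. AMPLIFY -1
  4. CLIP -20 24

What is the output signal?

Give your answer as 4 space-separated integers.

Input: [-5, 5, -3, 0]
Stage 1 (DIFF): s[0]=-5, 5--5=10, -3-5=-8, 0--3=3 -> [-5, 10, -8, 3]
Stage 2 (AMPLIFY -2): -5*-2=10, 10*-2=-20, -8*-2=16, 3*-2=-6 -> [10, -20, 16, -6]
Stage 3 (AMPLIFY -1): 10*-1=-10, -20*-1=20, 16*-1=-16, -6*-1=6 -> [-10, 20, -16, 6]
Stage 4 (CLIP -20 24): clip(-10,-20,24)=-10, clip(20,-20,24)=20, clip(-16,-20,24)=-16, clip(6,-20,24)=6 -> [-10, 20, -16, 6]

Answer: -10 20 -16 6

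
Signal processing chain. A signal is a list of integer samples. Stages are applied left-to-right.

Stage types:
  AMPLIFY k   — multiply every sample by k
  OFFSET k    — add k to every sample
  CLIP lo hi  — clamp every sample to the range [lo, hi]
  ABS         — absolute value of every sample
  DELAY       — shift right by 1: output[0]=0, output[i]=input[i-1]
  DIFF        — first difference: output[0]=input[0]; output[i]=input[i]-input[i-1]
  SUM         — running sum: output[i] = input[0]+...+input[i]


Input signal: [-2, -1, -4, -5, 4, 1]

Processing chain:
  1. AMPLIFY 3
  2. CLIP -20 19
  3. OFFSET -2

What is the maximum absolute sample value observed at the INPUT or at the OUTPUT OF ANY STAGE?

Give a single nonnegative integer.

Input: [-2, -1, -4, -5, 4, 1] (max |s|=5)
Stage 1 (AMPLIFY 3): -2*3=-6, -1*3=-3, -4*3=-12, -5*3=-15, 4*3=12, 1*3=3 -> [-6, -3, -12, -15, 12, 3] (max |s|=15)
Stage 2 (CLIP -20 19): clip(-6,-20,19)=-6, clip(-3,-20,19)=-3, clip(-12,-20,19)=-12, clip(-15,-20,19)=-15, clip(12,-20,19)=12, clip(3,-20,19)=3 -> [-6, -3, -12, -15, 12, 3] (max |s|=15)
Stage 3 (OFFSET -2): -6+-2=-8, -3+-2=-5, -12+-2=-14, -15+-2=-17, 12+-2=10, 3+-2=1 -> [-8, -5, -14, -17, 10, 1] (max |s|=17)
Overall max amplitude: 17

Answer: 17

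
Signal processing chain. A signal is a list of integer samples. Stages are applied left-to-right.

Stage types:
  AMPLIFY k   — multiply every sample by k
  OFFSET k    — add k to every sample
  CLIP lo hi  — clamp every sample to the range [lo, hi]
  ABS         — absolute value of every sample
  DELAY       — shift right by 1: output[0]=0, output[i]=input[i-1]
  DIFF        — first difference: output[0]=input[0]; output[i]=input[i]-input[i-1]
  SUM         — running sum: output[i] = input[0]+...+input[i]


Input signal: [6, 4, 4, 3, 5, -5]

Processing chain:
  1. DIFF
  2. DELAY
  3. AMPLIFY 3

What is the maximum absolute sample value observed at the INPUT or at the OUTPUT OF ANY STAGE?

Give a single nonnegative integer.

Input: [6, 4, 4, 3, 5, -5] (max |s|=6)
Stage 1 (DIFF): s[0]=6, 4-6=-2, 4-4=0, 3-4=-1, 5-3=2, -5-5=-10 -> [6, -2, 0, -1, 2, -10] (max |s|=10)
Stage 2 (DELAY): [0, 6, -2, 0, -1, 2] = [0, 6, -2, 0, -1, 2] -> [0, 6, -2, 0, -1, 2] (max |s|=6)
Stage 3 (AMPLIFY 3): 0*3=0, 6*3=18, -2*3=-6, 0*3=0, -1*3=-3, 2*3=6 -> [0, 18, -6, 0, -3, 6] (max |s|=18)
Overall max amplitude: 18

Answer: 18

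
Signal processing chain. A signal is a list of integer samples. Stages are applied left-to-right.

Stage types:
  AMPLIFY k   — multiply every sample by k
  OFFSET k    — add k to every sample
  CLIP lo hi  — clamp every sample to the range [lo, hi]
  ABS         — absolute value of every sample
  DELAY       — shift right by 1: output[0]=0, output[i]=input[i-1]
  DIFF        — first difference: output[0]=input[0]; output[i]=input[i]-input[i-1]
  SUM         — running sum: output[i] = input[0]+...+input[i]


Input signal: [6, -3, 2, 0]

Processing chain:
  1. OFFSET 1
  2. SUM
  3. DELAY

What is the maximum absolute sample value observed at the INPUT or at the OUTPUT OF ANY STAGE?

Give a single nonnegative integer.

Input: [6, -3, 2, 0] (max |s|=6)
Stage 1 (OFFSET 1): 6+1=7, -3+1=-2, 2+1=3, 0+1=1 -> [7, -2, 3, 1] (max |s|=7)
Stage 2 (SUM): sum[0..0]=7, sum[0..1]=5, sum[0..2]=8, sum[0..3]=9 -> [7, 5, 8, 9] (max |s|=9)
Stage 3 (DELAY): [0, 7, 5, 8] = [0, 7, 5, 8] -> [0, 7, 5, 8] (max |s|=8)
Overall max amplitude: 9

Answer: 9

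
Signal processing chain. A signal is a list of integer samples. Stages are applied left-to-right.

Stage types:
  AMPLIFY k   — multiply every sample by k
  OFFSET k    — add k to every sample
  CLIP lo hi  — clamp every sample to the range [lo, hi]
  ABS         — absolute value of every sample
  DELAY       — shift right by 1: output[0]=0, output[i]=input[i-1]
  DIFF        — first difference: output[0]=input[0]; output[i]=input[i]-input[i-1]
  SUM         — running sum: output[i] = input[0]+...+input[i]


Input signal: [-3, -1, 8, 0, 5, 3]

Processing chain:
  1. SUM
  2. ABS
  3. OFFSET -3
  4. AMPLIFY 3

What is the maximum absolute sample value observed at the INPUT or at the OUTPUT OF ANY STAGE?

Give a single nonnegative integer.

Answer: 27

Derivation:
Input: [-3, -1, 8, 0, 5, 3] (max |s|=8)
Stage 1 (SUM): sum[0..0]=-3, sum[0..1]=-4, sum[0..2]=4, sum[0..3]=4, sum[0..4]=9, sum[0..5]=12 -> [-3, -4, 4, 4, 9, 12] (max |s|=12)
Stage 2 (ABS): |-3|=3, |-4|=4, |4|=4, |4|=4, |9|=9, |12|=12 -> [3, 4, 4, 4, 9, 12] (max |s|=12)
Stage 3 (OFFSET -3): 3+-3=0, 4+-3=1, 4+-3=1, 4+-3=1, 9+-3=6, 12+-3=9 -> [0, 1, 1, 1, 6, 9] (max |s|=9)
Stage 4 (AMPLIFY 3): 0*3=0, 1*3=3, 1*3=3, 1*3=3, 6*3=18, 9*3=27 -> [0, 3, 3, 3, 18, 27] (max |s|=27)
Overall max amplitude: 27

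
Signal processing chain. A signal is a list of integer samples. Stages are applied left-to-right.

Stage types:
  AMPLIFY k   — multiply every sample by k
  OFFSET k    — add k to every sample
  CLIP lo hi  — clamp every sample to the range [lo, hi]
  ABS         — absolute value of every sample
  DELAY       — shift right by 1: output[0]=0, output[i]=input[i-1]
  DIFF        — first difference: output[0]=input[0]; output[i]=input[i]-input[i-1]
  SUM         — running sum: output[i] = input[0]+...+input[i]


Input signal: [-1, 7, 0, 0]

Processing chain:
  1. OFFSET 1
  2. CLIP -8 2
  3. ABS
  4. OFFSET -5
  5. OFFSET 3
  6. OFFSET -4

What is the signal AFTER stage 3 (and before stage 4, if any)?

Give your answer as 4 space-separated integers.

Input: [-1, 7, 0, 0]
Stage 1 (OFFSET 1): -1+1=0, 7+1=8, 0+1=1, 0+1=1 -> [0, 8, 1, 1]
Stage 2 (CLIP -8 2): clip(0,-8,2)=0, clip(8,-8,2)=2, clip(1,-8,2)=1, clip(1,-8,2)=1 -> [0, 2, 1, 1]
Stage 3 (ABS): |0|=0, |2|=2, |1|=1, |1|=1 -> [0, 2, 1, 1]

Answer: 0 2 1 1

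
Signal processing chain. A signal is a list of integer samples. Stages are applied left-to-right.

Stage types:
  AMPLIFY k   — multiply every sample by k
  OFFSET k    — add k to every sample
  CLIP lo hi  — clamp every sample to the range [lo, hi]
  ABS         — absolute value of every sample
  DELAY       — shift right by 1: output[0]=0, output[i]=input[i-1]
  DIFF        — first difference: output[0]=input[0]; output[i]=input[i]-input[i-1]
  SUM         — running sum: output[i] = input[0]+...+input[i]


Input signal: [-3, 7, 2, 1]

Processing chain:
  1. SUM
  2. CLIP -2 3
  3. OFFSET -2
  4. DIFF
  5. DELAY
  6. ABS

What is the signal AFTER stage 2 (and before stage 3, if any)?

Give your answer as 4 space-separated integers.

Answer: -2 3 3 3

Derivation:
Input: [-3, 7, 2, 1]
Stage 1 (SUM): sum[0..0]=-3, sum[0..1]=4, sum[0..2]=6, sum[0..3]=7 -> [-3, 4, 6, 7]
Stage 2 (CLIP -2 3): clip(-3,-2,3)=-2, clip(4,-2,3)=3, clip(6,-2,3)=3, clip(7,-2,3)=3 -> [-2, 3, 3, 3]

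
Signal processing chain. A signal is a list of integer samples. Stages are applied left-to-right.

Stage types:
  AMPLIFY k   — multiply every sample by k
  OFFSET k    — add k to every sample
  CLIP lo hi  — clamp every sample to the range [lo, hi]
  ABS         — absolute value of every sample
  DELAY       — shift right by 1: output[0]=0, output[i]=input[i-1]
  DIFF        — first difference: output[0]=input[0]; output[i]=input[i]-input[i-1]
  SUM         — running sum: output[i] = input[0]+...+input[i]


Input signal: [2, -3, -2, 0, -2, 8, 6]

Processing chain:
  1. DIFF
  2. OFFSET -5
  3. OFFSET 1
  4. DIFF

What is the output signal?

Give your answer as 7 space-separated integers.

Input: [2, -3, -2, 0, -2, 8, 6]
Stage 1 (DIFF): s[0]=2, -3-2=-5, -2--3=1, 0--2=2, -2-0=-2, 8--2=10, 6-8=-2 -> [2, -5, 1, 2, -2, 10, -2]
Stage 2 (OFFSET -5): 2+-5=-3, -5+-5=-10, 1+-5=-4, 2+-5=-3, -2+-5=-7, 10+-5=5, -2+-5=-7 -> [-3, -10, -4, -3, -7, 5, -7]
Stage 3 (OFFSET 1): -3+1=-2, -10+1=-9, -4+1=-3, -3+1=-2, -7+1=-6, 5+1=6, -7+1=-6 -> [-2, -9, -3, -2, -6, 6, -6]
Stage 4 (DIFF): s[0]=-2, -9--2=-7, -3--9=6, -2--3=1, -6--2=-4, 6--6=12, -6-6=-12 -> [-2, -7, 6, 1, -4, 12, -12]

Answer: -2 -7 6 1 -4 12 -12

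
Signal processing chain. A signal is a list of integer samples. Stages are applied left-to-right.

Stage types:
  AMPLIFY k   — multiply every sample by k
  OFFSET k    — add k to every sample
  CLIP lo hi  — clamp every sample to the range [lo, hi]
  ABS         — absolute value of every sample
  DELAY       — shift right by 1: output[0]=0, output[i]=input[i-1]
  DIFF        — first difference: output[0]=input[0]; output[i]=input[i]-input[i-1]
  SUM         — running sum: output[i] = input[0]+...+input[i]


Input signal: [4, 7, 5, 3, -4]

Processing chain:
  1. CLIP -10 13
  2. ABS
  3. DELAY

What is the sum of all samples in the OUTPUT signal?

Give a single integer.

Answer: 19

Derivation:
Input: [4, 7, 5, 3, -4]
Stage 1 (CLIP -10 13): clip(4,-10,13)=4, clip(7,-10,13)=7, clip(5,-10,13)=5, clip(3,-10,13)=3, clip(-4,-10,13)=-4 -> [4, 7, 5, 3, -4]
Stage 2 (ABS): |4|=4, |7|=7, |5|=5, |3|=3, |-4|=4 -> [4, 7, 5, 3, 4]
Stage 3 (DELAY): [0, 4, 7, 5, 3] = [0, 4, 7, 5, 3] -> [0, 4, 7, 5, 3]
Output sum: 19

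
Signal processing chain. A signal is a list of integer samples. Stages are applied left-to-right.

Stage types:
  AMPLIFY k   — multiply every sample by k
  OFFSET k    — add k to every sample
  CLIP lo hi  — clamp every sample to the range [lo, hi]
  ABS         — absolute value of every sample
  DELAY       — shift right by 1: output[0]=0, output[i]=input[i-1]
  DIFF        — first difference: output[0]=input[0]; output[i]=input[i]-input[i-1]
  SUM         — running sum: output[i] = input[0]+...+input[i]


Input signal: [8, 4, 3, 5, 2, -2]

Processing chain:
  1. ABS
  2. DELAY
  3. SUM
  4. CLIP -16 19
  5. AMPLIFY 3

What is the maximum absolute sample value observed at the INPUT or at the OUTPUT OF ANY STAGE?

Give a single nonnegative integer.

Answer: 57

Derivation:
Input: [8, 4, 3, 5, 2, -2] (max |s|=8)
Stage 1 (ABS): |8|=8, |4|=4, |3|=3, |5|=5, |2|=2, |-2|=2 -> [8, 4, 3, 5, 2, 2] (max |s|=8)
Stage 2 (DELAY): [0, 8, 4, 3, 5, 2] = [0, 8, 4, 3, 5, 2] -> [0, 8, 4, 3, 5, 2] (max |s|=8)
Stage 3 (SUM): sum[0..0]=0, sum[0..1]=8, sum[0..2]=12, sum[0..3]=15, sum[0..4]=20, sum[0..5]=22 -> [0, 8, 12, 15, 20, 22] (max |s|=22)
Stage 4 (CLIP -16 19): clip(0,-16,19)=0, clip(8,-16,19)=8, clip(12,-16,19)=12, clip(15,-16,19)=15, clip(20,-16,19)=19, clip(22,-16,19)=19 -> [0, 8, 12, 15, 19, 19] (max |s|=19)
Stage 5 (AMPLIFY 3): 0*3=0, 8*3=24, 12*3=36, 15*3=45, 19*3=57, 19*3=57 -> [0, 24, 36, 45, 57, 57] (max |s|=57)
Overall max amplitude: 57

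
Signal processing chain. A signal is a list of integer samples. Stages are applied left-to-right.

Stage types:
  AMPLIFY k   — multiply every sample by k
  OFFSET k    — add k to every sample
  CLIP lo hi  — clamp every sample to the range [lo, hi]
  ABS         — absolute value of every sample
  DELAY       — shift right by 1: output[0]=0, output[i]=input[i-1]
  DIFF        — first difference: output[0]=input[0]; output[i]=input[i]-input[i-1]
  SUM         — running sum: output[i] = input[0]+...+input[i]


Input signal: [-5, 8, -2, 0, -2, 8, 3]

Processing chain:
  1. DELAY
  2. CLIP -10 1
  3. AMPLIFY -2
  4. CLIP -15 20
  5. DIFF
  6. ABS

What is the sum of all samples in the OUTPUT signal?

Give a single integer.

Answer: 42

Derivation:
Input: [-5, 8, -2, 0, -2, 8, 3]
Stage 1 (DELAY): [0, -5, 8, -2, 0, -2, 8] = [0, -5, 8, -2, 0, -2, 8] -> [0, -5, 8, -2, 0, -2, 8]
Stage 2 (CLIP -10 1): clip(0,-10,1)=0, clip(-5,-10,1)=-5, clip(8,-10,1)=1, clip(-2,-10,1)=-2, clip(0,-10,1)=0, clip(-2,-10,1)=-2, clip(8,-10,1)=1 -> [0, -5, 1, -2, 0, -2, 1]
Stage 3 (AMPLIFY -2): 0*-2=0, -5*-2=10, 1*-2=-2, -2*-2=4, 0*-2=0, -2*-2=4, 1*-2=-2 -> [0, 10, -2, 4, 0, 4, -2]
Stage 4 (CLIP -15 20): clip(0,-15,20)=0, clip(10,-15,20)=10, clip(-2,-15,20)=-2, clip(4,-15,20)=4, clip(0,-15,20)=0, clip(4,-15,20)=4, clip(-2,-15,20)=-2 -> [0, 10, -2, 4, 0, 4, -2]
Stage 5 (DIFF): s[0]=0, 10-0=10, -2-10=-12, 4--2=6, 0-4=-4, 4-0=4, -2-4=-6 -> [0, 10, -12, 6, -4, 4, -6]
Stage 6 (ABS): |0|=0, |10|=10, |-12|=12, |6|=6, |-4|=4, |4|=4, |-6|=6 -> [0, 10, 12, 6, 4, 4, 6]
Output sum: 42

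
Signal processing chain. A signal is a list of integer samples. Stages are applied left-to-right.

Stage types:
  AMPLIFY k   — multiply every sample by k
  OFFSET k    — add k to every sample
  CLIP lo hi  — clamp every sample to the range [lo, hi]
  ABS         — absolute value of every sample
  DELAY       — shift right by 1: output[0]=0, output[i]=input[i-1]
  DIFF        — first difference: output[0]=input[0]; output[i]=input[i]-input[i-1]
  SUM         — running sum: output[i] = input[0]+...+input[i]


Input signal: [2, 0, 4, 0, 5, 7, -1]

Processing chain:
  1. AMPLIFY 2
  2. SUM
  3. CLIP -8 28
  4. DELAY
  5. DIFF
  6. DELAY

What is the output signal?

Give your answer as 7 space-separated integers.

Input: [2, 0, 4, 0, 5, 7, -1]
Stage 1 (AMPLIFY 2): 2*2=4, 0*2=0, 4*2=8, 0*2=0, 5*2=10, 7*2=14, -1*2=-2 -> [4, 0, 8, 0, 10, 14, -2]
Stage 2 (SUM): sum[0..0]=4, sum[0..1]=4, sum[0..2]=12, sum[0..3]=12, sum[0..4]=22, sum[0..5]=36, sum[0..6]=34 -> [4, 4, 12, 12, 22, 36, 34]
Stage 3 (CLIP -8 28): clip(4,-8,28)=4, clip(4,-8,28)=4, clip(12,-8,28)=12, clip(12,-8,28)=12, clip(22,-8,28)=22, clip(36,-8,28)=28, clip(34,-8,28)=28 -> [4, 4, 12, 12, 22, 28, 28]
Stage 4 (DELAY): [0, 4, 4, 12, 12, 22, 28] = [0, 4, 4, 12, 12, 22, 28] -> [0, 4, 4, 12, 12, 22, 28]
Stage 5 (DIFF): s[0]=0, 4-0=4, 4-4=0, 12-4=8, 12-12=0, 22-12=10, 28-22=6 -> [0, 4, 0, 8, 0, 10, 6]
Stage 6 (DELAY): [0, 0, 4, 0, 8, 0, 10] = [0, 0, 4, 0, 8, 0, 10] -> [0, 0, 4, 0, 8, 0, 10]

Answer: 0 0 4 0 8 0 10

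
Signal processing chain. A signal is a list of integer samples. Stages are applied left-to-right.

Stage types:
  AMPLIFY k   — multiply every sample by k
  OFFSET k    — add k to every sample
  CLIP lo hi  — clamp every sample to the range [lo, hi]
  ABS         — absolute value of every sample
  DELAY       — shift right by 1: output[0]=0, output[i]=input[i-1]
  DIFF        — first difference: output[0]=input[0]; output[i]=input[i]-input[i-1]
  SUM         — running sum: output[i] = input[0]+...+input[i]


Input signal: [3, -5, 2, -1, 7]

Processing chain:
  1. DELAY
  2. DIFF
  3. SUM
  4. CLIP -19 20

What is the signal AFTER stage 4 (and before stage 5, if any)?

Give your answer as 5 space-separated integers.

Input: [3, -5, 2, -1, 7]
Stage 1 (DELAY): [0, 3, -5, 2, -1] = [0, 3, -5, 2, -1] -> [0, 3, -5, 2, -1]
Stage 2 (DIFF): s[0]=0, 3-0=3, -5-3=-8, 2--5=7, -1-2=-3 -> [0, 3, -8, 7, -3]
Stage 3 (SUM): sum[0..0]=0, sum[0..1]=3, sum[0..2]=-5, sum[0..3]=2, sum[0..4]=-1 -> [0, 3, -5, 2, -1]
Stage 4 (CLIP -19 20): clip(0,-19,20)=0, clip(3,-19,20)=3, clip(-5,-19,20)=-5, clip(2,-19,20)=2, clip(-1,-19,20)=-1 -> [0, 3, -5, 2, -1]

Answer: 0 3 -5 2 -1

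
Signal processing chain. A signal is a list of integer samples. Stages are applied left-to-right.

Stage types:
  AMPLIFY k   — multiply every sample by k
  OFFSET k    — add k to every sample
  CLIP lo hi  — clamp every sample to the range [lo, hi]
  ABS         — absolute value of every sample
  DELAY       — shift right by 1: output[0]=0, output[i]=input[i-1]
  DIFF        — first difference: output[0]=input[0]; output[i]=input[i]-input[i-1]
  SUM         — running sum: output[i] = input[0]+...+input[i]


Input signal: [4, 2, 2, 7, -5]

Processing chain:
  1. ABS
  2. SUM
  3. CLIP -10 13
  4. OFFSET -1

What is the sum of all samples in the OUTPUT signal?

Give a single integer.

Input: [4, 2, 2, 7, -5]
Stage 1 (ABS): |4|=4, |2|=2, |2|=2, |7|=7, |-5|=5 -> [4, 2, 2, 7, 5]
Stage 2 (SUM): sum[0..0]=4, sum[0..1]=6, sum[0..2]=8, sum[0..3]=15, sum[0..4]=20 -> [4, 6, 8, 15, 20]
Stage 3 (CLIP -10 13): clip(4,-10,13)=4, clip(6,-10,13)=6, clip(8,-10,13)=8, clip(15,-10,13)=13, clip(20,-10,13)=13 -> [4, 6, 8, 13, 13]
Stage 4 (OFFSET -1): 4+-1=3, 6+-1=5, 8+-1=7, 13+-1=12, 13+-1=12 -> [3, 5, 7, 12, 12]
Output sum: 39

Answer: 39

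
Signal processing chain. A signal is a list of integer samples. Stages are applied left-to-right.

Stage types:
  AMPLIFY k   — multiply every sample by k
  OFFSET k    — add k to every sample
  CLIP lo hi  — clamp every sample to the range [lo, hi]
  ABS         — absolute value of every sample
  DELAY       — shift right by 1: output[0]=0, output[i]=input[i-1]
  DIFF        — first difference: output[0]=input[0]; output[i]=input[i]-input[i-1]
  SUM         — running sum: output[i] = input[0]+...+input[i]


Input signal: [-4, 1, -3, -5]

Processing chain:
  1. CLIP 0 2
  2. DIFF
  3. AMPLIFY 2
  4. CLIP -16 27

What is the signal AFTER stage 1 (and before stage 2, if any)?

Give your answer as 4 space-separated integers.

Answer: 0 1 0 0

Derivation:
Input: [-4, 1, -3, -5]
Stage 1 (CLIP 0 2): clip(-4,0,2)=0, clip(1,0,2)=1, clip(-3,0,2)=0, clip(-5,0,2)=0 -> [0, 1, 0, 0]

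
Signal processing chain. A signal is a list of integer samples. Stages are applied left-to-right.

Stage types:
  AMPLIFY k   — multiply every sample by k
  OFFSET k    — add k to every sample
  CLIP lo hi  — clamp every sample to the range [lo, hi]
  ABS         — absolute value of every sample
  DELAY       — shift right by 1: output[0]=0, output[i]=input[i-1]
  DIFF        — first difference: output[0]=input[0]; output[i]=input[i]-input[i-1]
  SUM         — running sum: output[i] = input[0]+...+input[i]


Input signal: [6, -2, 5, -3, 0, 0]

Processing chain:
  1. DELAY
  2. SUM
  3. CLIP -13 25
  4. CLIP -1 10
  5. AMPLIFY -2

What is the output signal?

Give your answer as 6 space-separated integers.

Input: [6, -2, 5, -3, 0, 0]
Stage 1 (DELAY): [0, 6, -2, 5, -3, 0] = [0, 6, -2, 5, -3, 0] -> [0, 6, -2, 5, -3, 0]
Stage 2 (SUM): sum[0..0]=0, sum[0..1]=6, sum[0..2]=4, sum[0..3]=9, sum[0..4]=6, sum[0..5]=6 -> [0, 6, 4, 9, 6, 6]
Stage 3 (CLIP -13 25): clip(0,-13,25)=0, clip(6,-13,25)=6, clip(4,-13,25)=4, clip(9,-13,25)=9, clip(6,-13,25)=6, clip(6,-13,25)=6 -> [0, 6, 4, 9, 6, 6]
Stage 4 (CLIP -1 10): clip(0,-1,10)=0, clip(6,-1,10)=6, clip(4,-1,10)=4, clip(9,-1,10)=9, clip(6,-1,10)=6, clip(6,-1,10)=6 -> [0, 6, 4, 9, 6, 6]
Stage 5 (AMPLIFY -2): 0*-2=0, 6*-2=-12, 4*-2=-8, 9*-2=-18, 6*-2=-12, 6*-2=-12 -> [0, -12, -8, -18, -12, -12]

Answer: 0 -12 -8 -18 -12 -12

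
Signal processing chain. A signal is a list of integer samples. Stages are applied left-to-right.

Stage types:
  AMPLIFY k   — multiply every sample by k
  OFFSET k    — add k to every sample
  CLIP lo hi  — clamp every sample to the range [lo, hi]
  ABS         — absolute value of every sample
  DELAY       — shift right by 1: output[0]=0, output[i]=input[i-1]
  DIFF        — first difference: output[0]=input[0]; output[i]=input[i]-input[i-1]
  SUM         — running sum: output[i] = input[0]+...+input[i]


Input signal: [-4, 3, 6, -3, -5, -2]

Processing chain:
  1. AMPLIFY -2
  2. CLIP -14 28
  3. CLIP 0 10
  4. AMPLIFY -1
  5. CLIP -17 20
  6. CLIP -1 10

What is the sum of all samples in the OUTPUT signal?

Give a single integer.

Input: [-4, 3, 6, -3, -5, -2]
Stage 1 (AMPLIFY -2): -4*-2=8, 3*-2=-6, 6*-2=-12, -3*-2=6, -5*-2=10, -2*-2=4 -> [8, -6, -12, 6, 10, 4]
Stage 2 (CLIP -14 28): clip(8,-14,28)=8, clip(-6,-14,28)=-6, clip(-12,-14,28)=-12, clip(6,-14,28)=6, clip(10,-14,28)=10, clip(4,-14,28)=4 -> [8, -6, -12, 6, 10, 4]
Stage 3 (CLIP 0 10): clip(8,0,10)=8, clip(-6,0,10)=0, clip(-12,0,10)=0, clip(6,0,10)=6, clip(10,0,10)=10, clip(4,0,10)=4 -> [8, 0, 0, 6, 10, 4]
Stage 4 (AMPLIFY -1): 8*-1=-8, 0*-1=0, 0*-1=0, 6*-1=-6, 10*-1=-10, 4*-1=-4 -> [-8, 0, 0, -6, -10, -4]
Stage 5 (CLIP -17 20): clip(-8,-17,20)=-8, clip(0,-17,20)=0, clip(0,-17,20)=0, clip(-6,-17,20)=-6, clip(-10,-17,20)=-10, clip(-4,-17,20)=-4 -> [-8, 0, 0, -6, -10, -4]
Stage 6 (CLIP -1 10): clip(-8,-1,10)=-1, clip(0,-1,10)=0, clip(0,-1,10)=0, clip(-6,-1,10)=-1, clip(-10,-1,10)=-1, clip(-4,-1,10)=-1 -> [-1, 0, 0, -1, -1, -1]
Output sum: -4

Answer: -4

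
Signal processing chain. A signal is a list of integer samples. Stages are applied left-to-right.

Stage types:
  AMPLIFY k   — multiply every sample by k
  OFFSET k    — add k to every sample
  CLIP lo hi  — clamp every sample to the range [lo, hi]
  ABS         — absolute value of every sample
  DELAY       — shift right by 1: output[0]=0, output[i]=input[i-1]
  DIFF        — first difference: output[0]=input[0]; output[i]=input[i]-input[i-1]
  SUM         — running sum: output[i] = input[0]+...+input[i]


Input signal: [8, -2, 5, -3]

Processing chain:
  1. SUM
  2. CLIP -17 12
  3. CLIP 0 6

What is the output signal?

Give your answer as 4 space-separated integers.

Answer: 6 6 6 6

Derivation:
Input: [8, -2, 5, -3]
Stage 1 (SUM): sum[0..0]=8, sum[0..1]=6, sum[0..2]=11, sum[0..3]=8 -> [8, 6, 11, 8]
Stage 2 (CLIP -17 12): clip(8,-17,12)=8, clip(6,-17,12)=6, clip(11,-17,12)=11, clip(8,-17,12)=8 -> [8, 6, 11, 8]
Stage 3 (CLIP 0 6): clip(8,0,6)=6, clip(6,0,6)=6, clip(11,0,6)=6, clip(8,0,6)=6 -> [6, 6, 6, 6]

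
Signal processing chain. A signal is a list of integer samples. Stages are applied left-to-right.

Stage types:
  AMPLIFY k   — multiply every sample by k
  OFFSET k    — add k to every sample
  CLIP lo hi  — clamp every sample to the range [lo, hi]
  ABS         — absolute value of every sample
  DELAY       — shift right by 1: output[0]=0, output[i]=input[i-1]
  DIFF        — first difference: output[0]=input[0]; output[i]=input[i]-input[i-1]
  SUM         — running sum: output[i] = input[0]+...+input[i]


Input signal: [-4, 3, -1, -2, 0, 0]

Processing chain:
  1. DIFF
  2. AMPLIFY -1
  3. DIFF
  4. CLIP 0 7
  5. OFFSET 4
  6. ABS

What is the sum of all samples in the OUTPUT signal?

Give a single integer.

Answer: 37

Derivation:
Input: [-4, 3, -1, -2, 0, 0]
Stage 1 (DIFF): s[0]=-4, 3--4=7, -1-3=-4, -2--1=-1, 0--2=2, 0-0=0 -> [-4, 7, -4, -1, 2, 0]
Stage 2 (AMPLIFY -1): -4*-1=4, 7*-1=-7, -4*-1=4, -1*-1=1, 2*-1=-2, 0*-1=0 -> [4, -7, 4, 1, -2, 0]
Stage 3 (DIFF): s[0]=4, -7-4=-11, 4--7=11, 1-4=-3, -2-1=-3, 0--2=2 -> [4, -11, 11, -3, -3, 2]
Stage 4 (CLIP 0 7): clip(4,0,7)=4, clip(-11,0,7)=0, clip(11,0,7)=7, clip(-3,0,7)=0, clip(-3,0,7)=0, clip(2,0,7)=2 -> [4, 0, 7, 0, 0, 2]
Stage 5 (OFFSET 4): 4+4=8, 0+4=4, 7+4=11, 0+4=4, 0+4=4, 2+4=6 -> [8, 4, 11, 4, 4, 6]
Stage 6 (ABS): |8|=8, |4|=4, |11|=11, |4|=4, |4|=4, |6|=6 -> [8, 4, 11, 4, 4, 6]
Output sum: 37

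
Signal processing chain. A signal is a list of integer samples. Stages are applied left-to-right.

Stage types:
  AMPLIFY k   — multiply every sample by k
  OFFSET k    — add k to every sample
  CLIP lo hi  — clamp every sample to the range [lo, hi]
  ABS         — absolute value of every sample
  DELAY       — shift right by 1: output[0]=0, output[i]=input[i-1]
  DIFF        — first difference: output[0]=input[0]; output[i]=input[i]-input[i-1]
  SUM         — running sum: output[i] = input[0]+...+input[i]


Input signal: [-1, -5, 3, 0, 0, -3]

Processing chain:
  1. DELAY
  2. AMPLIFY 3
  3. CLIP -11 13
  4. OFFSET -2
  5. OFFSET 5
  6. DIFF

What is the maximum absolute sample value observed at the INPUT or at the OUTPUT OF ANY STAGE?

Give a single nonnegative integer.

Input: [-1, -5, 3, 0, 0, -3] (max |s|=5)
Stage 1 (DELAY): [0, -1, -5, 3, 0, 0] = [0, -1, -5, 3, 0, 0] -> [0, -1, -5, 3, 0, 0] (max |s|=5)
Stage 2 (AMPLIFY 3): 0*3=0, -1*3=-3, -5*3=-15, 3*3=9, 0*3=0, 0*3=0 -> [0, -3, -15, 9, 0, 0] (max |s|=15)
Stage 3 (CLIP -11 13): clip(0,-11,13)=0, clip(-3,-11,13)=-3, clip(-15,-11,13)=-11, clip(9,-11,13)=9, clip(0,-11,13)=0, clip(0,-11,13)=0 -> [0, -3, -11, 9, 0, 0] (max |s|=11)
Stage 4 (OFFSET -2): 0+-2=-2, -3+-2=-5, -11+-2=-13, 9+-2=7, 0+-2=-2, 0+-2=-2 -> [-2, -5, -13, 7, -2, -2] (max |s|=13)
Stage 5 (OFFSET 5): -2+5=3, -5+5=0, -13+5=-8, 7+5=12, -2+5=3, -2+5=3 -> [3, 0, -8, 12, 3, 3] (max |s|=12)
Stage 6 (DIFF): s[0]=3, 0-3=-3, -8-0=-8, 12--8=20, 3-12=-9, 3-3=0 -> [3, -3, -8, 20, -9, 0] (max |s|=20)
Overall max amplitude: 20

Answer: 20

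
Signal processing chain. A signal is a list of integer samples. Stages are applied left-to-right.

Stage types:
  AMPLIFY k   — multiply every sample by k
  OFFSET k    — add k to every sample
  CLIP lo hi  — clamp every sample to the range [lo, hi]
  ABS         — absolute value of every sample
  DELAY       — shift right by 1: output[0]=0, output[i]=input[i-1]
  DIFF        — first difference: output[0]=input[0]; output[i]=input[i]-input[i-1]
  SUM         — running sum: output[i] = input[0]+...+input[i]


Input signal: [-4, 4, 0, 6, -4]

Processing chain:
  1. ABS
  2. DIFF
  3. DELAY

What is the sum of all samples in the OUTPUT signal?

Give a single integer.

Answer: 6

Derivation:
Input: [-4, 4, 0, 6, -4]
Stage 1 (ABS): |-4|=4, |4|=4, |0|=0, |6|=6, |-4|=4 -> [4, 4, 0, 6, 4]
Stage 2 (DIFF): s[0]=4, 4-4=0, 0-4=-4, 6-0=6, 4-6=-2 -> [4, 0, -4, 6, -2]
Stage 3 (DELAY): [0, 4, 0, -4, 6] = [0, 4, 0, -4, 6] -> [0, 4, 0, -4, 6]
Output sum: 6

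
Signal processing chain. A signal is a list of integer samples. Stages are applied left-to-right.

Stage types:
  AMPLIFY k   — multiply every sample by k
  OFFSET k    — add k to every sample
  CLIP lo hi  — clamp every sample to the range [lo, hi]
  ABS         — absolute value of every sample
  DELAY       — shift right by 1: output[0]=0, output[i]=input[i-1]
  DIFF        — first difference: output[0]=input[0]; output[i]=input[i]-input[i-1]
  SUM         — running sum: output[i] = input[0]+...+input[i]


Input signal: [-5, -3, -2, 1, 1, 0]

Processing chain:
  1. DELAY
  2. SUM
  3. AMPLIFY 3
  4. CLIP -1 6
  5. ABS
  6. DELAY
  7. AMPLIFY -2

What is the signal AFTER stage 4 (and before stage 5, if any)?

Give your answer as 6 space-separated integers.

Input: [-5, -3, -2, 1, 1, 0]
Stage 1 (DELAY): [0, -5, -3, -2, 1, 1] = [0, -5, -3, -2, 1, 1] -> [0, -5, -3, -2, 1, 1]
Stage 2 (SUM): sum[0..0]=0, sum[0..1]=-5, sum[0..2]=-8, sum[0..3]=-10, sum[0..4]=-9, sum[0..5]=-8 -> [0, -5, -8, -10, -9, -8]
Stage 3 (AMPLIFY 3): 0*3=0, -5*3=-15, -8*3=-24, -10*3=-30, -9*3=-27, -8*3=-24 -> [0, -15, -24, -30, -27, -24]
Stage 4 (CLIP -1 6): clip(0,-1,6)=0, clip(-15,-1,6)=-1, clip(-24,-1,6)=-1, clip(-30,-1,6)=-1, clip(-27,-1,6)=-1, clip(-24,-1,6)=-1 -> [0, -1, -1, -1, -1, -1]

Answer: 0 -1 -1 -1 -1 -1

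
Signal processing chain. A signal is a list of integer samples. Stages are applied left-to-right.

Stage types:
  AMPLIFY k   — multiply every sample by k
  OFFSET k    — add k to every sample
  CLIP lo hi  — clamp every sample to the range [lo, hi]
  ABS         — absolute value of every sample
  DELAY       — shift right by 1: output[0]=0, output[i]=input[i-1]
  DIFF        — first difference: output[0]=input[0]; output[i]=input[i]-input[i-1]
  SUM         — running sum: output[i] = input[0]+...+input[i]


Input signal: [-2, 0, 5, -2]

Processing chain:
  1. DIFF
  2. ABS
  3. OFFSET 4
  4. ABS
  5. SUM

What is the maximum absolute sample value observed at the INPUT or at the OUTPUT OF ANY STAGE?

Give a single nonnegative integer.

Input: [-2, 0, 5, -2] (max |s|=5)
Stage 1 (DIFF): s[0]=-2, 0--2=2, 5-0=5, -2-5=-7 -> [-2, 2, 5, -7] (max |s|=7)
Stage 2 (ABS): |-2|=2, |2|=2, |5|=5, |-7|=7 -> [2, 2, 5, 7] (max |s|=7)
Stage 3 (OFFSET 4): 2+4=6, 2+4=6, 5+4=9, 7+4=11 -> [6, 6, 9, 11] (max |s|=11)
Stage 4 (ABS): |6|=6, |6|=6, |9|=9, |11|=11 -> [6, 6, 9, 11] (max |s|=11)
Stage 5 (SUM): sum[0..0]=6, sum[0..1]=12, sum[0..2]=21, sum[0..3]=32 -> [6, 12, 21, 32] (max |s|=32)
Overall max amplitude: 32

Answer: 32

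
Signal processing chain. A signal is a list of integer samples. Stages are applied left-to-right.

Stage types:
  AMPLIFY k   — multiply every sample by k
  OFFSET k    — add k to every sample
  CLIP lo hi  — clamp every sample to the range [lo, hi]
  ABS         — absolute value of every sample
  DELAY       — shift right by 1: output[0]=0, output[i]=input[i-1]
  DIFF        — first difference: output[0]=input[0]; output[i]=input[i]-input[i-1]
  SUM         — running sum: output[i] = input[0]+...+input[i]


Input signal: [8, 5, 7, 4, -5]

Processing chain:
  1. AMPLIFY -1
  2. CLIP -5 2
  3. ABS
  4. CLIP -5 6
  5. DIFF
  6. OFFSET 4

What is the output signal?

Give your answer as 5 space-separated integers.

Input: [8, 5, 7, 4, -5]
Stage 1 (AMPLIFY -1): 8*-1=-8, 5*-1=-5, 7*-1=-7, 4*-1=-4, -5*-1=5 -> [-8, -5, -7, -4, 5]
Stage 2 (CLIP -5 2): clip(-8,-5,2)=-5, clip(-5,-5,2)=-5, clip(-7,-5,2)=-5, clip(-4,-5,2)=-4, clip(5,-5,2)=2 -> [-5, -5, -5, -4, 2]
Stage 3 (ABS): |-5|=5, |-5|=5, |-5|=5, |-4|=4, |2|=2 -> [5, 5, 5, 4, 2]
Stage 4 (CLIP -5 6): clip(5,-5,6)=5, clip(5,-5,6)=5, clip(5,-5,6)=5, clip(4,-5,6)=4, clip(2,-5,6)=2 -> [5, 5, 5, 4, 2]
Stage 5 (DIFF): s[0]=5, 5-5=0, 5-5=0, 4-5=-1, 2-4=-2 -> [5, 0, 0, -1, -2]
Stage 6 (OFFSET 4): 5+4=9, 0+4=4, 0+4=4, -1+4=3, -2+4=2 -> [9, 4, 4, 3, 2]

Answer: 9 4 4 3 2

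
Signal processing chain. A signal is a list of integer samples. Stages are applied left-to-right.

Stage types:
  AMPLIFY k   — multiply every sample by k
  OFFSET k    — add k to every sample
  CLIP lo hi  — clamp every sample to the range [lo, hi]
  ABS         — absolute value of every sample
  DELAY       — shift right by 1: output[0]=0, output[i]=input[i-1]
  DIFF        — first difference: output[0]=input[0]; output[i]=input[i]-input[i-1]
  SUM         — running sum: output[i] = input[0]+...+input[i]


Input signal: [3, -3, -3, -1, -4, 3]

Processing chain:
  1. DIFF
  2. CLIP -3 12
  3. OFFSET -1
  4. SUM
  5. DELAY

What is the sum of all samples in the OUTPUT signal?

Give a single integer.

Answer: -11

Derivation:
Input: [3, -3, -3, -1, -4, 3]
Stage 1 (DIFF): s[0]=3, -3-3=-6, -3--3=0, -1--3=2, -4--1=-3, 3--4=7 -> [3, -6, 0, 2, -3, 7]
Stage 2 (CLIP -3 12): clip(3,-3,12)=3, clip(-6,-3,12)=-3, clip(0,-3,12)=0, clip(2,-3,12)=2, clip(-3,-3,12)=-3, clip(7,-3,12)=7 -> [3, -3, 0, 2, -3, 7]
Stage 3 (OFFSET -1): 3+-1=2, -3+-1=-4, 0+-1=-1, 2+-1=1, -3+-1=-4, 7+-1=6 -> [2, -4, -1, 1, -4, 6]
Stage 4 (SUM): sum[0..0]=2, sum[0..1]=-2, sum[0..2]=-3, sum[0..3]=-2, sum[0..4]=-6, sum[0..5]=0 -> [2, -2, -3, -2, -6, 0]
Stage 5 (DELAY): [0, 2, -2, -3, -2, -6] = [0, 2, -2, -3, -2, -6] -> [0, 2, -2, -3, -2, -6]
Output sum: -11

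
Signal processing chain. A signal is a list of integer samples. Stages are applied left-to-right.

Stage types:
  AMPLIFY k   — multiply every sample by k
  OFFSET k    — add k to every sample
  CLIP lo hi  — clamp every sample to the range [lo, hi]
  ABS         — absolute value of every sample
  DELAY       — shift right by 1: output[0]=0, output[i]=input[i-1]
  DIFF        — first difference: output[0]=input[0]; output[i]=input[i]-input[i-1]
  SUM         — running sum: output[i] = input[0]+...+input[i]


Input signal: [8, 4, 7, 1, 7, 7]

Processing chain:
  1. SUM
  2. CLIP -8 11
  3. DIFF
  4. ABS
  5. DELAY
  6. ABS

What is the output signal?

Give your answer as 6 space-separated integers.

Answer: 0 8 3 0 0 0

Derivation:
Input: [8, 4, 7, 1, 7, 7]
Stage 1 (SUM): sum[0..0]=8, sum[0..1]=12, sum[0..2]=19, sum[0..3]=20, sum[0..4]=27, sum[0..5]=34 -> [8, 12, 19, 20, 27, 34]
Stage 2 (CLIP -8 11): clip(8,-8,11)=8, clip(12,-8,11)=11, clip(19,-8,11)=11, clip(20,-8,11)=11, clip(27,-8,11)=11, clip(34,-8,11)=11 -> [8, 11, 11, 11, 11, 11]
Stage 3 (DIFF): s[0]=8, 11-8=3, 11-11=0, 11-11=0, 11-11=0, 11-11=0 -> [8, 3, 0, 0, 0, 0]
Stage 4 (ABS): |8|=8, |3|=3, |0|=0, |0|=0, |0|=0, |0|=0 -> [8, 3, 0, 0, 0, 0]
Stage 5 (DELAY): [0, 8, 3, 0, 0, 0] = [0, 8, 3, 0, 0, 0] -> [0, 8, 3, 0, 0, 0]
Stage 6 (ABS): |0|=0, |8|=8, |3|=3, |0|=0, |0|=0, |0|=0 -> [0, 8, 3, 0, 0, 0]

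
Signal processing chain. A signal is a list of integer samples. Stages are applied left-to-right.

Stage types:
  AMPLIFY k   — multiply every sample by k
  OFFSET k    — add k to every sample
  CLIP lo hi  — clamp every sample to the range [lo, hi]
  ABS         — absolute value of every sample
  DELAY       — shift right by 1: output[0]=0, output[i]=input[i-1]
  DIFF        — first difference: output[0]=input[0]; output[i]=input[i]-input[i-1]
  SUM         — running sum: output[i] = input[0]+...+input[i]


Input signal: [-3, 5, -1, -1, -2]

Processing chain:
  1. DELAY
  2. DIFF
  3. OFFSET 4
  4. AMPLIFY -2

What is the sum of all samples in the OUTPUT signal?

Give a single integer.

Answer: -38

Derivation:
Input: [-3, 5, -1, -1, -2]
Stage 1 (DELAY): [0, -3, 5, -1, -1] = [0, -3, 5, -1, -1] -> [0, -3, 5, -1, -1]
Stage 2 (DIFF): s[0]=0, -3-0=-3, 5--3=8, -1-5=-6, -1--1=0 -> [0, -3, 8, -6, 0]
Stage 3 (OFFSET 4): 0+4=4, -3+4=1, 8+4=12, -6+4=-2, 0+4=4 -> [4, 1, 12, -2, 4]
Stage 4 (AMPLIFY -2): 4*-2=-8, 1*-2=-2, 12*-2=-24, -2*-2=4, 4*-2=-8 -> [-8, -2, -24, 4, -8]
Output sum: -38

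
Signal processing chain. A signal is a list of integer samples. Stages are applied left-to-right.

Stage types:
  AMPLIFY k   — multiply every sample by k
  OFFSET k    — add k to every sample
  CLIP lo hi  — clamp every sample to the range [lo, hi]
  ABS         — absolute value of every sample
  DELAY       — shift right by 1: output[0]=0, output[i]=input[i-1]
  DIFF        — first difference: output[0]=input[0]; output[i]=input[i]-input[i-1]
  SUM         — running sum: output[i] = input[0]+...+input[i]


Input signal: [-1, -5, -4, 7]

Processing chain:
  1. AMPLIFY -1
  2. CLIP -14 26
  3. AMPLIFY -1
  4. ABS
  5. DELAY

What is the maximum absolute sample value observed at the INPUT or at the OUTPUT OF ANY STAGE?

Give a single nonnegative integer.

Answer: 7

Derivation:
Input: [-1, -5, -4, 7] (max |s|=7)
Stage 1 (AMPLIFY -1): -1*-1=1, -5*-1=5, -4*-1=4, 7*-1=-7 -> [1, 5, 4, -7] (max |s|=7)
Stage 2 (CLIP -14 26): clip(1,-14,26)=1, clip(5,-14,26)=5, clip(4,-14,26)=4, clip(-7,-14,26)=-7 -> [1, 5, 4, -7] (max |s|=7)
Stage 3 (AMPLIFY -1): 1*-1=-1, 5*-1=-5, 4*-1=-4, -7*-1=7 -> [-1, -5, -4, 7] (max |s|=7)
Stage 4 (ABS): |-1|=1, |-5|=5, |-4|=4, |7|=7 -> [1, 5, 4, 7] (max |s|=7)
Stage 5 (DELAY): [0, 1, 5, 4] = [0, 1, 5, 4] -> [0, 1, 5, 4] (max |s|=5)
Overall max amplitude: 7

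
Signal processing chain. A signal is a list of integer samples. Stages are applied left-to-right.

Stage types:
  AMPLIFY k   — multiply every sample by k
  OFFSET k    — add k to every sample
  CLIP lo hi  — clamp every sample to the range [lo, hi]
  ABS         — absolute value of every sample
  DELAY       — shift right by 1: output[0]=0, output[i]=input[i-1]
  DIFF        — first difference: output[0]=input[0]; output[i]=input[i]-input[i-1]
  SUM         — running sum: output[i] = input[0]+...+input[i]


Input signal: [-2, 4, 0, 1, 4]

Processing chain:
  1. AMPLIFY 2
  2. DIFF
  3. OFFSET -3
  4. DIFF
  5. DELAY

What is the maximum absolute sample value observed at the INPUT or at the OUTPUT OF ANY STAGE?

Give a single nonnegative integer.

Input: [-2, 4, 0, 1, 4] (max |s|=4)
Stage 1 (AMPLIFY 2): -2*2=-4, 4*2=8, 0*2=0, 1*2=2, 4*2=8 -> [-4, 8, 0, 2, 8] (max |s|=8)
Stage 2 (DIFF): s[0]=-4, 8--4=12, 0-8=-8, 2-0=2, 8-2=6 -> [-4, 12, -8, 2, 6] (max |s|=12)
Stage 3 (OFFSET -3): -4+-3=-7, 12+-3=9, -8+-3=-11, 2+-3=-1, 6+-3=3 -> [-7, 9, -11, -1, 3] (max |s|=11)
Stage 4 (DIFF): s[0]=-7, 9--7=16, -11-9=-20, -1--11=10, 3--1=4 -> [-7, 16, -20, 10, 4] (max |s|=20)
Stage 5 (DELAY): [0, -7, 16, -20, 10] = [0, -7, 16, -20, 10] -> [0, -7, 16, -20, 10] (max |s|=20)
Overall max amplitude: 20

Answer: 20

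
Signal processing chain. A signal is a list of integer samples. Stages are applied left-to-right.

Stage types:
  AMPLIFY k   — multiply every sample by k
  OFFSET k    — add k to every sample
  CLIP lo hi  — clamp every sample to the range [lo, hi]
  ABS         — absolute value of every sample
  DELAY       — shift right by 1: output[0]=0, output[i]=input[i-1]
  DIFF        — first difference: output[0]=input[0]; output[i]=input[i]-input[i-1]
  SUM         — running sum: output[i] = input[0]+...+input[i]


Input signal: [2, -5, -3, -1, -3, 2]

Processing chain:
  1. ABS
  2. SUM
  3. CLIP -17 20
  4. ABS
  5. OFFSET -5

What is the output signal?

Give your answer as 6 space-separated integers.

Input: [2, -5, -3, -1, -3, 2]
Stage 1 (ABS): |2|=2, |-5|=5, |-3|=3, |-1|=1, |-3|=3, |2|=2 -> [2, 5, 3, 1, 3, 2]
Stage 2 (SUM): sum[0..0]=2, sum[0..1]=7, sum[0..2]=10, sum[0..3]=11, sum[0..4]=14, sum[0..5]=16 -> [2, 7, 10, 11, 14, 16]
Stage 3 (CLIP -17 20): clip(2,-17,20)=2, clip(7,-17,20)=7, clip(10,-17,20)=10, clip(11,-17,20)=11, clip(14,-17,20)=14, clip(16,-17,20)=16 -> [2, 7, 10, 11, 14, 16]
Stage 4 (ABS): |2|=2, |7|=7, |10|=10, |11|=11, |14|=14, |16|=16 -> [2, 7, 10, 11, 14, 16]
Stage 5 (OFFSET -5): 2+-5=-3, 7+-5=2, 10+-5=5, 11+-5=6, 14+-5=9, 16+-5=11 -> [-3, 2, 5, 6, 9, 11]

Answer: -3 2 5 6 9 11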